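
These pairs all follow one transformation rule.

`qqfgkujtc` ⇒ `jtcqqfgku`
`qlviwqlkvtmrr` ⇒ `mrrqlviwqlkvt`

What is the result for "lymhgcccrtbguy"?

guylymhgcccrtb

What's happening: move the last 3 characters to the front (rotate right by 3).
So "lymhgcccrtbguy" becomes "guylymhgcccrtb".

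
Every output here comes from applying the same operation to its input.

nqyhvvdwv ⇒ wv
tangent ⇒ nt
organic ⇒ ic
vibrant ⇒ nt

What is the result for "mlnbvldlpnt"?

In each case the input is transformed by: keep only the last 2 characters.
For "mlnbvldlpnt" the result is "nt".

nt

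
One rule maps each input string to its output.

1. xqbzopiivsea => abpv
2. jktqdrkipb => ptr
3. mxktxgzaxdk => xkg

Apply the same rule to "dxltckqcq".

In each case the input is transformed by: keep one character in every 3, starting at position 3 (positions 3rd, 6th, 9th, ...), then move the last character to the front.
Applying both steps to "dxltckqcq": "lkq", then "qlk".

qlk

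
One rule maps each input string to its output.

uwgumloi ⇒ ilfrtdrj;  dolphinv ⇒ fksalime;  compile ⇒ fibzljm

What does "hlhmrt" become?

Looking at the pairs, the operation is to move the last 3 characters to the front (rotate right by 3), then shift every letter 3 places backward in the alphabet (wrapping around).
Starting from "hlhmrt": after the first operation, "mrthlh"; after the second, "joqeie".

joqeie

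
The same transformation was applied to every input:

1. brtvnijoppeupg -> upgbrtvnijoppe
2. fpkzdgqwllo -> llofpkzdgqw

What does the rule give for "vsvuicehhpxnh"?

Rule — move the last 3 characters to the front (rotate right by 3).
For "vsvuicehhpxnh" the result is "xnhvsvuicehhp".

xnhvsvuicehhp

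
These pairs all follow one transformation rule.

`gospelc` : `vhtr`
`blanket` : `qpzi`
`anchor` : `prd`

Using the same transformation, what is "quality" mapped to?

fpxn

The pattern: shift every letter 11 places backward in the alphabet (wrapping around), then keep every other character starting from the first (positions 1st, 3rd, 5th, ...).
"quality" → "fjpaxin" → "fpxn".
(Check on "anchor": → "pcrwdg" → "prd" ✓)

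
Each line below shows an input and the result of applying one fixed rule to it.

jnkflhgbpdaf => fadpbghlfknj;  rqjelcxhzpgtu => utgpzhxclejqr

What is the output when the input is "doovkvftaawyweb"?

bewywaatfvkvood

The rule is to reverse the string.
On "doovkvftaawyweb" that produces "bewywaatfvkvood".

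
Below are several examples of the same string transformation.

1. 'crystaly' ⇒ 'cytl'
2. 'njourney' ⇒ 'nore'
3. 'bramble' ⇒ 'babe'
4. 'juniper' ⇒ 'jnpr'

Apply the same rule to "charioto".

cait

In each case the input is transformed by: keep every other character starting from the first (positions 1st, 3rd, 5th, ...).
"charioto" → "cait".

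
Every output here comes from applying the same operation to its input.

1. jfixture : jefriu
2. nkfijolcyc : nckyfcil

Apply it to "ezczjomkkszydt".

The pattern: take characters alternately from the front and the back (1st, last, 2nd, 2nd-last, ...), then delete the last 2 characters.
For "ezczjomkkszydt" the result is "etzdcyzzjsok".

etzdcyzzjsok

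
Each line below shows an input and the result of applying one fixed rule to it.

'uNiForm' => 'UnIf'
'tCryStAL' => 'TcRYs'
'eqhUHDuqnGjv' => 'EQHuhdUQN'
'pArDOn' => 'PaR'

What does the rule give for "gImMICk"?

The pattern: delete the last 3 characters, then flip the case of every letter.
"gImMICk" → "gImM" → "GiMm".

GiMm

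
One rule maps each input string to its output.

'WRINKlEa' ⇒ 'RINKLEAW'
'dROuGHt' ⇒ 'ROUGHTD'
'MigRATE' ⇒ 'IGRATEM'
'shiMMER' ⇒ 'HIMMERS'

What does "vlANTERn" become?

In each case the input is transformed by: move the first character to the end, then convert every letter to uppercase.
On "vlANTERn": the first step gives "lANTERnv", and the second then gives "LANTERNV".

LANTERNV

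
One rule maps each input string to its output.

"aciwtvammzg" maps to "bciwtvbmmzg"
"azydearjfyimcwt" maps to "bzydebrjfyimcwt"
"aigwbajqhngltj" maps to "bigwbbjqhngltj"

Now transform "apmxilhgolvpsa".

bpmxilhgolvpsb

Rule — replace every "a" with "b".
Doing the same to "apmxilhgolvpsa": "bpmxilhgolvpsb".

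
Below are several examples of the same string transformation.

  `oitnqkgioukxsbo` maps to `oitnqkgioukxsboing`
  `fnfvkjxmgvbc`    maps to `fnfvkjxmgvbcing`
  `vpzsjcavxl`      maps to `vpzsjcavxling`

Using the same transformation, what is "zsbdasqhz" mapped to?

Looking at the pairs, the operation is to append "ing".
Doing the same to "zsbdasqhz": "zsbdasqhzing".

zsbdasqhzing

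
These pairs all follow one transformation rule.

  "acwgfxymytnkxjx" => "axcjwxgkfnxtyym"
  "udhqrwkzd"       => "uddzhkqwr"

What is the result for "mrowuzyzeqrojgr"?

The pattern: take characters alternately from the front and the back (1st, last, 2nd, 2nd-last, ...).
Applying that to "mrowuzyzeqrojgr" gives "mrrgojwourzqyez".

mrrgojwourzqyez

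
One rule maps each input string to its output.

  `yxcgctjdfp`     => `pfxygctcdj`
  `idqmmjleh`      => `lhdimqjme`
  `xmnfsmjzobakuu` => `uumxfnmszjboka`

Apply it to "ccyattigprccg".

Looking at the pairs, the operation is to swap each adjacent pair of characters (1↔2, 3↔4, ...), then move the last 2 characters to the front (rotate right by 2).
Applying both steps to "ccyattigprccg": "ccayttgirpccg", then "cgccayttgirpc".

cgccayttgirpc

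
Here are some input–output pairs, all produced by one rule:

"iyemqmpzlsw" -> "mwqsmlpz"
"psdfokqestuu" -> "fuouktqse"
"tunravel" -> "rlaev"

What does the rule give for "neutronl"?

The transformation: delete the first 3 characters, then take characters alternately from the front and the back (1st, last, 2nd, 2nd-last, ...).
Working it through for "neutronl": intermediate "tronl", final "tlrno".

tlrno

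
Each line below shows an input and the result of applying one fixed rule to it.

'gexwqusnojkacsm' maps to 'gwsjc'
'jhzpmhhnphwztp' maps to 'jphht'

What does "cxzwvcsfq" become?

The pattern: keep one character in every 3, starting at position 1 (positions 1st, 4th, 7th, ...).
For "cxzwvcsfq" the result is "cws".

cws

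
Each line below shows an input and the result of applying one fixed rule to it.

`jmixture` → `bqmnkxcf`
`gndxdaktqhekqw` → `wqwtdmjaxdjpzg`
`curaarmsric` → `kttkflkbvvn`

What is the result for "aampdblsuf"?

In each case the input is transformed by: shift every letter 7 places backward in the alphabet (wrapping around), then move the first 2 characters to the end (rotate left by 2).
For "aampdblsuf" the result is "fiwuelnytt".

fiwuelnytt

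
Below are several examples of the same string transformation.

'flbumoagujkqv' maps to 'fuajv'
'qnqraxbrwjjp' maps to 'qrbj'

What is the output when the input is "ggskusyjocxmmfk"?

Each output is the input with this applied: keep one character in every 3, starting at position 1 (positions 1st, 4th, 7th, ...).
On "ggskusyjocxmmfk" that produces "gkycm".

gkycm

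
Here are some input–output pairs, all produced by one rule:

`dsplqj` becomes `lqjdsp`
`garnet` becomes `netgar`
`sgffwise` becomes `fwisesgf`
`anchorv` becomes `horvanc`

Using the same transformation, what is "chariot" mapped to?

In each case the input is transformed by: move the first 3 characters to the end (rotate left by 3).
Doing the same to "chariot": "riotcha".

riotcha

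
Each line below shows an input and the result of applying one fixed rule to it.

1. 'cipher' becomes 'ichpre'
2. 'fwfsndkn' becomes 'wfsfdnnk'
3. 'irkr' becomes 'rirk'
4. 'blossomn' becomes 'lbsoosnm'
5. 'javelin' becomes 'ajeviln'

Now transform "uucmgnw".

Each output is the input with this applied: swap each adjacent pair of characters (1↔2, 3↔4, ...).
For "uucmgnw" the result is "uumcngw".

uumcngw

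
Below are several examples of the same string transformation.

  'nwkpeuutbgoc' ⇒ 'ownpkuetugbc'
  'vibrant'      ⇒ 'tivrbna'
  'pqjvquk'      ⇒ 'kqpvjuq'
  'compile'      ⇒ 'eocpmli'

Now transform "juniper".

rujinep

Rule — swap each adjacent pair of characters (1↔2, 3↔4, ...), then move the last character to the front.
Applying both steps to "juniper": "ujinepr", then "rujinep".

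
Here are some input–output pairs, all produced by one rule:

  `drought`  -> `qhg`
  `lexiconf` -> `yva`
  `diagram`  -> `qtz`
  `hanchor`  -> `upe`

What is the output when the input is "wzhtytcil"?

jgp

Each output is the input with this applied: shift every letter 13 places forward in the alphabet (wrapping around) — i.e. ROT13, then keep one character in every 3, starting at position 1 (positions 1st, 4th, 7th, ...).
For "wzhtytcil" the result is "jgp".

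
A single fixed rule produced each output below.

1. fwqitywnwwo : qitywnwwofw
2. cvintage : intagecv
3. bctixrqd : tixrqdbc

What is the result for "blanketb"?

Rule — move the first 2 characters to the end (rotate left by 2).
For "blanketb" the result is "anketbbl".

anketbbl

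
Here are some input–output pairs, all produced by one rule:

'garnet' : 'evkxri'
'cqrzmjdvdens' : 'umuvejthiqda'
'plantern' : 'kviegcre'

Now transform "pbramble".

Rule — shift every letter 9 places backward in the alphabet (wrapping around), then swap the front and back halves of the string.
On "pbramble": the first step gives "gsirdscv", and the second then gives "dscvgsir".
(Check on "garnet": → "xrievk" → "evkxri" ✓)

dscvgsir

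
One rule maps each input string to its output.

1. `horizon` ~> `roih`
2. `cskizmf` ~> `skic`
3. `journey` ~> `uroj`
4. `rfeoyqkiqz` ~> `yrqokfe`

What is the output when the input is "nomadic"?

onma

The rule is to delete the last 3 characters, then sort the characters into reverse alphabetical order.
For "nomadic", step one produces "noma"; step two turns that into "onma".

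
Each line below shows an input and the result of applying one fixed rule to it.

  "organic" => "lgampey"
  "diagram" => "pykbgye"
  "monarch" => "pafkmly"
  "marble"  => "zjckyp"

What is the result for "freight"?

efrdpcg

In each case the input is transformed by: move the last 3 characters to the front (rotate right by 3), then shift every letter 2 places backward in the alphabet (wrapping around).
Working it through for "freight": intermediate "ghtfrei", final "efrdpcg".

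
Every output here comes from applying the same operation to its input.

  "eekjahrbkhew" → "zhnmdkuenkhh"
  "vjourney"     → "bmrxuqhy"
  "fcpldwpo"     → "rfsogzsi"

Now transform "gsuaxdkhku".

Each output is the input with this applied: shift every letter 3 places forward in the alphabet (wrapping around), then swap the first and last characters.
"gsuaxdkhku" → "jvxdagnknx" → "xvxdagnknj".
(Check on "vjourney": → "ymrxuqhb" → "bmrxuqhy" ✓)

xvxdagnknj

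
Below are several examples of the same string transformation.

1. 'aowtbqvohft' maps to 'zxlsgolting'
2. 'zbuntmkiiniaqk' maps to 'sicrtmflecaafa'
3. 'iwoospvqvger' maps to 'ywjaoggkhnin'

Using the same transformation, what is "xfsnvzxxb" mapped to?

Looking at the pairs, the operation is to move the last 3 characters to the front (rotate right by 3), then shift every letter 8 places backward in the alphabet (wrapping around).
On "xfsnvzxxb": the first step gives "xxbxfsnvz", and the second then gives "pptpxkfnr".
(Check on "aowtbqvohft": → "hftaowtbqvo" → "zxlsgolting" ✓)

pptpxkfnr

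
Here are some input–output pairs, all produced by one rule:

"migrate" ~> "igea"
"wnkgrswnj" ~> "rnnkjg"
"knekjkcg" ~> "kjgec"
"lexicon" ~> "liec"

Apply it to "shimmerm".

mmihe

The rule is to sort the characters into reverse alphabetical order, then delete the first 3 characters.
Starting from "shimmerm": after the first operation, "srmmmihe"; after the second, "mmihe".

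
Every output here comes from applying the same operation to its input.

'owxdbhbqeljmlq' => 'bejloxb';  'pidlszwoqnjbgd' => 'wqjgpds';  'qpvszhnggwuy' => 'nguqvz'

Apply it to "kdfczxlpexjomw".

lejmkfz

The pattern: keep every other character starting from the first (positions 1st, 3rd, 5th, ...), then move the first 3 characters to the end (rotate left by 3).
On "kdfczxlpexjomw": the first step gives "kfzlejm", and the second then gives "lejmkfz".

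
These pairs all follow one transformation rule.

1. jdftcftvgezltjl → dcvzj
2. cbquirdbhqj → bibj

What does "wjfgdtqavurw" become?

jdar

What's happening: keep one character in every 3, starting at position 2 (positions 2nd, 5th, 8th, ...).
Applying that to "wjfgdtqavurw" gives "jdar".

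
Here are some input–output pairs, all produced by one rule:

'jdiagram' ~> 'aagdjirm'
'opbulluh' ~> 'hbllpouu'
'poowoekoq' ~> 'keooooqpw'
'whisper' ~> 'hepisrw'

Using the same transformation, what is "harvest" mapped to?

earhtsv

The pattern: sort the characters into alphabetical order, then swap each adjacent pair of characters (1↔2, 3↔4, ...).
Starting from "harvest": after the first operation, "aehrstv"; after the second, "earhtsv".
(Check on "whisper": → "ehiprsw" → "hepisrw" ✓)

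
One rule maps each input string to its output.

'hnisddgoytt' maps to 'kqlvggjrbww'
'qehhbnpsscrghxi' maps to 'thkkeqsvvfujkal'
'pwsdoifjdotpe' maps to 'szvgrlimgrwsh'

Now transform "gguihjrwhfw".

jjxlkmuzkiz

Rule — shift every letter 3 places forward in the alphabet (wrapping around).
Doing the same to "gguihjrwhfw": "jjxlkmuzkiz".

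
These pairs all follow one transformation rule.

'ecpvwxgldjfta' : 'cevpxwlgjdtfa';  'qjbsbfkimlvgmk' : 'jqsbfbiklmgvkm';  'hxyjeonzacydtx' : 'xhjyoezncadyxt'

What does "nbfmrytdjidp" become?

What's happening: swap each adjacent pair of characters (1↔2, 3↔4, ...).
On "nbfmrytdjidp" that produces "bnmfyrdtijpd".

bnmfyrdtijpd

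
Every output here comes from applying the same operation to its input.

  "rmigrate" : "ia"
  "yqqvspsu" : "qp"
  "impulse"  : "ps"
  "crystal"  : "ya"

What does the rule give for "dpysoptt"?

yp

What's happening: keep one character in every 3, starting at position 3 (positions 3rd, 6th, 9th, ...).
So "dpysoptt" becomes "yp".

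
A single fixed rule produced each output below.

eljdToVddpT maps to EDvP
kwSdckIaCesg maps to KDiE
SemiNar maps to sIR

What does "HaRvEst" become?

hVT

The transformation: keep one character in every 3, starting at position 1 (positions 1st, 4th, 7th, ...), then flip the case of every letter.
For "HaRvEst", step one produces "Hvt"; step two turns that into "hVT".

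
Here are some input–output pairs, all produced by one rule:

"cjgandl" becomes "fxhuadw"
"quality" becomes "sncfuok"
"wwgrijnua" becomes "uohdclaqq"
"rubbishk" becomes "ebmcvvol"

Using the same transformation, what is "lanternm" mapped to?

The rule is to shift every letter 6 places backward in the alphabet (wrapping around), then reverse the string.
On "lanternm": the first step gives "fuhnylhg", and the second then gives "ghlynhuf".

ghlynhuf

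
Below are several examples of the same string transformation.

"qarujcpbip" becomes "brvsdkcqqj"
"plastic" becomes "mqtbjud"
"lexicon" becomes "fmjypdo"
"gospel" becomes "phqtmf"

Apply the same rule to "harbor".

bicssp

Each output is the input with this applied: swap each adjacent pair of characters (1↔2, 3↔4, ...), then shift every letter 1 place forward in the alphabet (wrapping around).
Working it through for "harbor": intermediate "ahbrro", final "bicssp".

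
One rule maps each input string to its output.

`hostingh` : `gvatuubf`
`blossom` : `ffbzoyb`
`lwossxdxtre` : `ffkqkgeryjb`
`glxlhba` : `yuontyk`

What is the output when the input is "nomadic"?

nqvpabz

The transformation: move the first 3 characters to the end (rotate left by 3), then shift every letter 13 places forward in the alphabet (wrapping around) — i.e. ROT13.
On "nomadic": the first step gives "adicnom", and the second then gives "nqvpabz".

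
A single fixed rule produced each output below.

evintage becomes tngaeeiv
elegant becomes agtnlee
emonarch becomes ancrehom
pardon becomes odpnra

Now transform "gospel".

epglso

What's happening: move the first 3 characters to the end (rotate left by 3), then swap each adjacent pair of characters (1↔2, 3↔4, ...).
On "gospel": the first step gives "pelgos", and the second then gives "epglso".
(Check on "pardon": → "donpar" → "odpnra" ✓)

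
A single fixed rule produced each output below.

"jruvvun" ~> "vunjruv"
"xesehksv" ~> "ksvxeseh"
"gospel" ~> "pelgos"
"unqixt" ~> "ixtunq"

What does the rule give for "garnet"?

Looking at the pairs, the operation is to move the last 3 characters to the front (rotate right by 3).
"garnet" → "netgar".

netgar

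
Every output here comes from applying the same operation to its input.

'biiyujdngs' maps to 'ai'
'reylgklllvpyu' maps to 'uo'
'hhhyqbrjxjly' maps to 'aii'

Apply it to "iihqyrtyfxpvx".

eou

In each case the input is transformed by: shift every letter 1 place backward in the alphabet (wrapping around), then keep only the vowels.
"iihqyrtyfxpvx" → "hhgpxqsxewouw" → "eou".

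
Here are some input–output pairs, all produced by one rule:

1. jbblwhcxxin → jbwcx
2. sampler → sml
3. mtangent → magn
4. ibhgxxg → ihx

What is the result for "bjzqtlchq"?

bztc

Each output is the input with this applied: swap each adjacent pair of characters (1↔2, 3↔4, ...), then keep every other character starting from the second (positions 2nd, 4th, 6th, ...).
Working it through for "bjzqtlchq": intermediate "jbqzlthcq", final "bztc".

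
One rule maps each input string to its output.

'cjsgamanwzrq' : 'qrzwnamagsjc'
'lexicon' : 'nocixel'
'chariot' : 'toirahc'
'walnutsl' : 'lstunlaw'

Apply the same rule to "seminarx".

xranimes

In each case the input is transformed by: reverse the string.
On "seminarx" that produces "xranimes".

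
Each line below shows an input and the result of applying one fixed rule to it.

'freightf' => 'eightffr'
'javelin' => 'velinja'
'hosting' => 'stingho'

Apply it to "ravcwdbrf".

The pattern: move the first 2 characters to the end (rotate left by 2).
Applying that to "ravcwdbrf" gives "vcwdbrfra".

vcwdbrfra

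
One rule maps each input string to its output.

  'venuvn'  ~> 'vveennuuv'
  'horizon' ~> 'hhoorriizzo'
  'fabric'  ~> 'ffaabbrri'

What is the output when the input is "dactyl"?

Looking at the pairs, the operation is to double every character, then delete the last 3 characters.
Working it through for "dactyl": intermediate "ddaaccttyyll", final "ddaacctty".
(Check on "venuvn": → "vveennuuvvnn" → "vveennuuv" ✓)

ddaacctty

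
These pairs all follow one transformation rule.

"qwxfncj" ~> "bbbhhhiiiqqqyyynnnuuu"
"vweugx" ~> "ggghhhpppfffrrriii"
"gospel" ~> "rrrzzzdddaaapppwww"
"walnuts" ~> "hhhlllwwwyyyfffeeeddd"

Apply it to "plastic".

aaawwwllldddeeetttnnn

The rule is to repeat every character 3 times, then shift every letter 11 places forward in the alphabet (wrapping around).
On "plastic": the first step gives "ppplllaaassstttiiiccc", and the second then gives "aaawwwllldddeeetttnnn".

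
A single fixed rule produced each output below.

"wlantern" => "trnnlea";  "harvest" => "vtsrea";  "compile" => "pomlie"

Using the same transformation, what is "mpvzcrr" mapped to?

zvrrpc

In each case the input is transformed by: delete the first character, then sort the characters into reverse alphabetical order.
On "mpvzcrr" that produces "zvrrpc".
(Check on "compile": → "ompile" → "pomlie" ✓)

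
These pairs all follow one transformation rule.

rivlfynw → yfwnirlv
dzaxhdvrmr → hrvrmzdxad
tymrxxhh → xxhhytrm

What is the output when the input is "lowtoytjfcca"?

What's happening: swap each adjacent pair of characters (1↔2, 3↔4, ...), then swap the front and back halves of the string.
Applying both steps to "lowtoytjfcca": "oltwyojtcfac", then "jtcfacoltwyo".

jtcfacoltwyo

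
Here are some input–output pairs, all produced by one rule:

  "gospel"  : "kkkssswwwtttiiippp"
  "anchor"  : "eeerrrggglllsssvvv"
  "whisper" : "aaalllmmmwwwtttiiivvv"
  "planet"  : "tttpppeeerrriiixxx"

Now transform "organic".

sssvvvkkkeeerrrmmmggg

Rule — repeat every character 3 times, then shift every letter 4 places forward in the alphabet (wrapping around).
Starting from "organic": after the first operation, "ooorrrgggaaannniiiccc"; after the second, "sssvvvkkkeeerrrmmmggg".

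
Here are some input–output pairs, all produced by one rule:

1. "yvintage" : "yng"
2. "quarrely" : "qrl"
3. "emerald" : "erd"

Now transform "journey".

In each case the input is transformed by: keep one character in every 3, starting at position 1 (positions 1st, 4th, 7th, ...).
Applying that to "journey" gives "jry".

jry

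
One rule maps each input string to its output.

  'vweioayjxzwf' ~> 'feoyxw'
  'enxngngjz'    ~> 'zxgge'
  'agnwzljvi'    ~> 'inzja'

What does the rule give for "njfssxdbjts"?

sfsdjn

The pattern: swap the first and last characters, then keep every other character starting from the first (positions 1st, 3rd, 5th, ...).
"njfssxdbjts" → "sfsdjn".
(Check on "enxngngjz": → "znxngngje" → "zxgge" ✓)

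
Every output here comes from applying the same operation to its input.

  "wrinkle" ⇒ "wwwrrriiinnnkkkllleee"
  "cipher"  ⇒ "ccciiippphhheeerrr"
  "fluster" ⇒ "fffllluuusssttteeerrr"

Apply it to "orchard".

ooorrrccchhhaaarrrddd

The transformation: repeat every character 3 times.
On "orchard" that produces "ooorrrccchhhaaarrrddd".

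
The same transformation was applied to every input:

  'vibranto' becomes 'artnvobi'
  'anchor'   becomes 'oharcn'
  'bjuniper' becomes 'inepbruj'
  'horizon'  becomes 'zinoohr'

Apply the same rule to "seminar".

niraesm

Each output is the input with this applied: move the first 3 characters to the end (rotate left by 3), then swap each adjacent pair of characters (1↔2, 3↔4, ...).
On "seminar": the first step gives "inarsem", and the second then gives "niraesm".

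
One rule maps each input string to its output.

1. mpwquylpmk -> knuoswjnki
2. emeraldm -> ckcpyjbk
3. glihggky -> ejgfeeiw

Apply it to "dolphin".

Rule — shift every letter 2 places backward in the alphabet (wrapping around).
So "dolphin" becomes "bmjnfgl".

bmjnfgl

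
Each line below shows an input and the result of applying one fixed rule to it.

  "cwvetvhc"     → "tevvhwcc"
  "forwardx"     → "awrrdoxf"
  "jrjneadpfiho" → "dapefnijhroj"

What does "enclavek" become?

What's happening: swap the front and back halves of the string, then take characters alternately from the front and the back (1st, last, 2nd, 2nd-last, ...).
"enclavek" → "avekencl" → "alvcenke".

alvcenke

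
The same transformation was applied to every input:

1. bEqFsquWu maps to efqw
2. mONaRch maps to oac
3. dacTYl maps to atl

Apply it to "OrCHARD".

Looking at the pairs, the operation is to keep every other character starting from the second (positions 2nd, 4th, 6th, ...), then convert every letter to lowercase.
On "OrCHARD": the first step gives "rHR", and the second then gives "rhr".

rhr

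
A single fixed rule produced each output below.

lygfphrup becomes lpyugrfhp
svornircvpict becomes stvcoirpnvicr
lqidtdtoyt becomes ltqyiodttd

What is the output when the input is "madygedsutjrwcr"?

mracdwyrgjetdus

The transformation: take characters alternately from the front and the back (1st, last, 2nd, 2nd-last, ...).
Doing the same to "madygedsutjrwcr": "mracdwyrgjetdus".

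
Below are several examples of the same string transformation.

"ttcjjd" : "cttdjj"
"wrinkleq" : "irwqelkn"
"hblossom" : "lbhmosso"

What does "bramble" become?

What's happening: reverse the string, then move the last 3 characters to the front (rotate right by 3).
For "bramble" the result is "arbelbm".

arbelbm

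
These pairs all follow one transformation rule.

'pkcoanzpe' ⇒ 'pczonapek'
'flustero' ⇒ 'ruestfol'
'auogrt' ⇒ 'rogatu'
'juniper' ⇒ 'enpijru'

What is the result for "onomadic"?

The transformation: take characters alternately from the front and the back (1st, last, 2nd, 2nd-last, ...), then move the first 3 characters to the end (rotate left by 3).
"onomadic" → "iodmaocn".

iodmaocn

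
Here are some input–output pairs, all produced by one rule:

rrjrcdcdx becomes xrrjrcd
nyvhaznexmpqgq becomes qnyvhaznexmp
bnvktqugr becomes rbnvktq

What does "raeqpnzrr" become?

rraeqpn

Rule — move the last character to the front, then delete the last 2 characters.
Starting from "raeqpnzrr": after the first operation, "rraeqpnzr"; after the second, "rraeqpn".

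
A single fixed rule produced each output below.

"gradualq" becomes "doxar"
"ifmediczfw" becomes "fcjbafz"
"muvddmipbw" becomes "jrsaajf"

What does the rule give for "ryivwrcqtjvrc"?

What's happening: delete the last 3 characters, then shift every letter 3 places backward in the alphabet (wrapping around).
Applying both steps to "ryivwrcqtjvrc": "ryivwrcqtj", then "ovfstoznqg".

ovfstoznqg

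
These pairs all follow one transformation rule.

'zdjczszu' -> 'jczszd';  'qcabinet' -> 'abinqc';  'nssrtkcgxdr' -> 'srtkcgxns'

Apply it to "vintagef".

What's happening: delete the last 2 characters, then move the first 2 characters to the end (rotate left by 2).
On "vintagef": the first step gives "vintag", and the second then gives "ntagvi".

ntagvi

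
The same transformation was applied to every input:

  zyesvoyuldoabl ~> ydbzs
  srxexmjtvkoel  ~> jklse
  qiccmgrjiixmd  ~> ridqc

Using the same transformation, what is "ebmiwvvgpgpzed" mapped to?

vgeei

The pattern: keep one character in every 3, starting at position 1 (positions 1st, 4th, 7th, ...), then move the last 3 characters to the front (rotate right by 3).
For "ebmiwvvgpgpzed" the result is "vgeei".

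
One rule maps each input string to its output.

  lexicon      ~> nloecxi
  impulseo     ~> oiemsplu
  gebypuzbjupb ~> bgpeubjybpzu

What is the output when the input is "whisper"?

In each case the input is transformed by: take characters alternately from the front and the back (1st, last, 2nd, 2nd-last, ...), then swap each adjacent pair of characters (1↔2, 3↔4, ...).
Working it through for "whisper": intermediate "wrheips", final "rwehpis".

rwehpis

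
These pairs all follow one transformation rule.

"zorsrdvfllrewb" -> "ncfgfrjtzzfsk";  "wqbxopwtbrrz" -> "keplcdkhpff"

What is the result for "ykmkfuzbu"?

myaytinp

The pattern: shift every letter 12 places backward in the alphabet (wrapping around), then delete the last character.
For "ykmkfuzbu", step one produces "myaytinpi"; step two turns that into "myaytinp".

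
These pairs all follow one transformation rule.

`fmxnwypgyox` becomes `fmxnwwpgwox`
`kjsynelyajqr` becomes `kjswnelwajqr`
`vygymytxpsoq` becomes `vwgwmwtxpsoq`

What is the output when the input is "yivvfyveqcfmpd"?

The pattern: replace every "y" with "w".
"yivvfyveqcfmpd" → "wivvfwveqcfmpd".

wivvfwveqcfmpd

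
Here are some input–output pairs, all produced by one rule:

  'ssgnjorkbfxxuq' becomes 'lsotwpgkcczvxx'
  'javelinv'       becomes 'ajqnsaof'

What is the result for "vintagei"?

Rule — shift every letter 5 places forward in the alphabet (wrapping around), then move the first 2 characters to the end (rotate left by 2).
Applying both steps to "vintagei": "ansyfljn", then "syfljnan".

syfljnan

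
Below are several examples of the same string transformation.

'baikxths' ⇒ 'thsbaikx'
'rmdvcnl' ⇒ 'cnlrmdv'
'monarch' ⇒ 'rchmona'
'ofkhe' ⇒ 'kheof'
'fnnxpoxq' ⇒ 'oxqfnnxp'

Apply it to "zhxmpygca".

gcazhxmpy

In each case the input is transformed by: move the last 3 characters to the front (rotate right by 3).
On "zhxmpygca" that produces "gcazhxmpy".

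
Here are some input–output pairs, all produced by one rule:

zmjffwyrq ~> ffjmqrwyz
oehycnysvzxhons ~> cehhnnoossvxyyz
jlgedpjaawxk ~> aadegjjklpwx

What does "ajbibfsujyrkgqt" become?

abbfgijjkqrstuy

What's happening: sort the characters into alphabetical order.
Doing the same to "ajbibfsujyrkgqt": "abbfgijjkqrstuy".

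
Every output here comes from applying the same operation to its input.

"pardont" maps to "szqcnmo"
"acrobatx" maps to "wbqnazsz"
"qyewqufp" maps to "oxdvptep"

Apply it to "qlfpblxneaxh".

gkeoakwmdzwp

What's happening: shift every letter 1 place backward in the alphabet (wrapping around), then swap the first and last characters.
For "qlfpblxneaxh", step one produces "pkeoakwmdzwg"; step two turns that into "gkeoakwmdzwp".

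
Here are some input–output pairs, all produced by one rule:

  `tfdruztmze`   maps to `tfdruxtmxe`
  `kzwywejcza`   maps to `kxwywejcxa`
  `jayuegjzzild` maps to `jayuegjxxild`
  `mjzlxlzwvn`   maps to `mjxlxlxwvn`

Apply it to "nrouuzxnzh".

nrouuxxnxh

In each case the input is transformed by: replace every "z" with "x".
For "nrouuzxnzh" the result is "nrouuxxnxh".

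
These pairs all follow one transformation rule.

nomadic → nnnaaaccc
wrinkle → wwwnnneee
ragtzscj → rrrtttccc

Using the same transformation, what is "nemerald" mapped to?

nnneeelll

The rule is to keep one character in every 3, starting at position 1 (positions 1st, 4th, 7th, ...), then repeat every character 3 times.
On "nemerald": the first step gives "nel", and the second then gives "nnneeelll".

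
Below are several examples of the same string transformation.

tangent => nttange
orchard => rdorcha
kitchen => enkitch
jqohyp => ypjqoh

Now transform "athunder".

erathund

In each case the input is transformed by: move the last 2 characters to the front (rotate right by 2).
So "athunder" becomes "erathund".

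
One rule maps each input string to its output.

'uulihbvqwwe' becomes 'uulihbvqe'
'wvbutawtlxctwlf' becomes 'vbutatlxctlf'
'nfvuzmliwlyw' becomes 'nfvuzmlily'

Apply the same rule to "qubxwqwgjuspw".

Each output is the input with this applied: remove every "w".
So "qubxwqwgjuspw" becomes "qubxqgjusp".

qubxqgjusp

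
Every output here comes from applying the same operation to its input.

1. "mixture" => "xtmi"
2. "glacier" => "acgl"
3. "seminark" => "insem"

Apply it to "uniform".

ifun

Looking at the pairs, the operation is to delete the last 3 characters, then move the last 2 characters to the front (rotate right by 2).
Starting from "uniform": after the first operation, "unif"; after the second, "ifun".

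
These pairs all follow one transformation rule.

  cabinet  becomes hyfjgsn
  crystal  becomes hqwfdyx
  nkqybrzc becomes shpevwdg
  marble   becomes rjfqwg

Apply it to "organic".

thwnlsf

The transformation: take characters alternately from the front and the back (1st, last, 2nd, 2nd-last, ...), then shift every letter 5 places forward in the alphabet (wrapping around).
Starting from "organic": after the first operation, "ocrigna"; after the second, "thwnlsf".
(Check on "crystal": → "clrayts" → "hqwfdyx" ✓)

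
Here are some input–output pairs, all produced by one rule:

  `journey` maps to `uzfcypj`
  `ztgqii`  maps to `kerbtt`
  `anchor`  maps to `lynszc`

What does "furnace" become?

qfcylnp

The rule is to shift every letter 11 places forward in the alphabet (wrapping around).
For "furnace" the result is "qfcylnp".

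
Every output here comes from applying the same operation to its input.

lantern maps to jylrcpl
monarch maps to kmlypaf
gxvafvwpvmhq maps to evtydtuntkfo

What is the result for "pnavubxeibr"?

nlytszvcgzp

Looking at the pairs, the operation is to shift every letter 2 places backward in the alphabet (wrapping around).
So "pnavubxeibr" becomes "nlytszvcgzp".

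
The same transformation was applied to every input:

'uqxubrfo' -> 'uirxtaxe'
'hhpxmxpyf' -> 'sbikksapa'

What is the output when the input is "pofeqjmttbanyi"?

qblsrihtmpwwed

What's happening: move the last 3 characters to the front (rotate right by 3), then shift every letter 3 places forward in the alphabet (wrapping around).
Starting from "pofeqjmttbanyi": after the first operation, "nyipofeqjmttba"; after the second, "qblsrihtmpwwed".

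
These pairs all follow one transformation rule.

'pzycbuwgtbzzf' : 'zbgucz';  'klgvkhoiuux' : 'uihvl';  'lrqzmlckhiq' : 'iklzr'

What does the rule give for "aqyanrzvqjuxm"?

xjvraq

In each case the input is transformed by: reverse the string, then keep every other character starting from the second (positions 2nd, 4th, 6th, ...).
Starting from "aqyanrzvqjuxm": after the first operation, "mxujqvzrnayqa"; after the second, "xjvraq".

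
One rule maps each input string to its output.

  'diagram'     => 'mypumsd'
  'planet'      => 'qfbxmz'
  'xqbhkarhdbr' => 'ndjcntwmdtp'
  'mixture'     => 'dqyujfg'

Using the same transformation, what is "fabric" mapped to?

In each case the input is transformed by: move the last 2 characters to the front (rotate right by 2), then shift every letter 12 places forward in the alphabet (wrapping around).
On "fabric": the first step gives "icfabr", and the second then gives "uormnd".

uormnd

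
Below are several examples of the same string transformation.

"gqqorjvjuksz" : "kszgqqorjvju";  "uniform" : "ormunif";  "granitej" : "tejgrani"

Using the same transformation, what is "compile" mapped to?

ilecomp

The pattern: move the last 3 characters to the front (rotate right by 3).
So "compile" becomes "ilecomp".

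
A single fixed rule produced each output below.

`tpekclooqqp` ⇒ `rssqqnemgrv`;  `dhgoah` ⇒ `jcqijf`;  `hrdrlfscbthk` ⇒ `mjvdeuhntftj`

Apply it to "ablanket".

vgmpcndc

The pattern: reverse the string, then shift every letter 2 places forward in the alphabet (wrapping around).
Working it through for "ablanket": intermediate "teknalba", final "vgmpcndc".
(Check on "dhgoah": → "haoghd" → "jcqijf" ✓)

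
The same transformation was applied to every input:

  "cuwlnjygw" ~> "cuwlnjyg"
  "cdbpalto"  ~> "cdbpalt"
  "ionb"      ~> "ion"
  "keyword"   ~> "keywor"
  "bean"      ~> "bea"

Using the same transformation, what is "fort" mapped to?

for

Looking at the pairs, the operation is to delete the last character.
So "fort" becomes "for".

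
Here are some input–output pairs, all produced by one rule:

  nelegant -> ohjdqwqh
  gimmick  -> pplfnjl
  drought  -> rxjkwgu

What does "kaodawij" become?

rgdzlmnd

Looking at the pairs, the operation is to shift every letter 3 places forward in the alphabet (wrapping around), then move the first 2 characters to the end (rotate left by 2).
"kaodawij" → "ndrgdzlm" → "rgdzlmnd".
(Check on "gimmick": → "jlpplfn" → "pplfnjl" ✓)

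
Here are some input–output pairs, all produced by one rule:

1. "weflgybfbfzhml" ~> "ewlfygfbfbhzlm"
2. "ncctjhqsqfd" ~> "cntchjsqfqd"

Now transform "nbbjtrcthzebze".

Each output is the input with this applied: swap each adjacent pair of characters (1↔2, 3↔4, ...).
"nbbjtrcthzebze" → "bnjbrttczhbeez".

bnjbrttczhbeez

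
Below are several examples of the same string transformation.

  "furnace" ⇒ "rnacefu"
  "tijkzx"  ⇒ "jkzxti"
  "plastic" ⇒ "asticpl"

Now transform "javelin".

Each output is the input with this applied: move the first 2 characters to the end (rotate left by 2).
On "javelin" that produces "velinja".

velinja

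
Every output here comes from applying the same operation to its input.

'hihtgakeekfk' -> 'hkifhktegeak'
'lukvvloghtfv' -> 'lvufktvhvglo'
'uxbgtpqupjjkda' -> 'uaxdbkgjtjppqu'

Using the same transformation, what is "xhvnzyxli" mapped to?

xihlvxnyz

The transformation: take characters alternately from the front and the back (1st, last, 2nd, 2nd-last, ...).
For "xhvnzyxli" the result is "xihlvxnyz".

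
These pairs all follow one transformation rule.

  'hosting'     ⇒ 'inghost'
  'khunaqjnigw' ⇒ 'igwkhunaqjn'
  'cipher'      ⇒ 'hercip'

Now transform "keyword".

The pattern: move the last 3 characters to the front (rotate right by 3).
Applying that to "keyword" gives "ordkeyw".

ordkeyw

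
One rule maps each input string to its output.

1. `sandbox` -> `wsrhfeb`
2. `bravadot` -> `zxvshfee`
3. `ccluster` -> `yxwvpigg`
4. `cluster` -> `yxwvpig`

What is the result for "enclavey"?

The rule is to shift every letter 4 places forward in the alphabet (wrapping around), then sort the characters into reverse alphabetical order.
"enclavey" → "irgpezic" → "zrpiigec".

zrpiigec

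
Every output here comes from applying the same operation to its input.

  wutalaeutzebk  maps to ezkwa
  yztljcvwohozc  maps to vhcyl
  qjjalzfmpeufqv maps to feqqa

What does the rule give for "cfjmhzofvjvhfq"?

ojfcm

The rule is to keep one character in every 3, starting at position 1 (positions 1st, 4th, 7th, ...), then move the last 3 characters to the front (rotate right by 3).
Applying that to "cfjmhzofvjvhfq" gives "ojfcm".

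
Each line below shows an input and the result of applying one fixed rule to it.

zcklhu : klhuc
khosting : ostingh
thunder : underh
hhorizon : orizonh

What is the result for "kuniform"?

Looking at the pairs, the operation is to delete the first character, then move the first character to the end.
For "kuniform" the result is "niformu".

niformu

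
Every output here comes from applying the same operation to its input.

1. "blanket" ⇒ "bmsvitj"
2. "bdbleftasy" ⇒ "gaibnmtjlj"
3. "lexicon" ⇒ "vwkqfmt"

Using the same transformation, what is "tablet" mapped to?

The rule is to reverse the string, then shift every letter 8 places forward in the alphabet (wrapping around).
For "tablet" the result is "bmtjib".

bmtjib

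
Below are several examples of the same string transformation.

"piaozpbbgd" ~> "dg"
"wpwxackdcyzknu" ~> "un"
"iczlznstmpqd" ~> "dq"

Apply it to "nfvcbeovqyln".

nl

In each case the input is transformed by: reverse the string, then keep only the first 2 characters.
Applying both steps to "nfvcbeovqyln": "nlyqvoebcvfn", then "nl".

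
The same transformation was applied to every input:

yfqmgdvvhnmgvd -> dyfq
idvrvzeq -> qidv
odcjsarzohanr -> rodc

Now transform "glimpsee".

egli

In each case the input is transformed by: move the first 3 characters to the end (rotate left by 3), then keep only the last 4 characters.
Doing the same to "glimpsee": "egli".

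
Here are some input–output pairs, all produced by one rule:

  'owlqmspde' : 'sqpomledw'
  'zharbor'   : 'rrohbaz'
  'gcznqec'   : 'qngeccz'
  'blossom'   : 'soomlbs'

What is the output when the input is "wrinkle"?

rnlkiew

Looking at the pairs, the operation is to sort the characters into reverse alphabetical order, then move the first character to the end.
So "wrinkle" becomes "rnlkiew".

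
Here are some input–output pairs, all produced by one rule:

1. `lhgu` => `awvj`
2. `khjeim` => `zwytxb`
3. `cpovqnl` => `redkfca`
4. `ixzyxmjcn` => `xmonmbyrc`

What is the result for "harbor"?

The rule is to shift every letter 11 places backward in the alphabet (wrapping around).
Doing the same to "harbor": "wpgqdg".

wpgqdg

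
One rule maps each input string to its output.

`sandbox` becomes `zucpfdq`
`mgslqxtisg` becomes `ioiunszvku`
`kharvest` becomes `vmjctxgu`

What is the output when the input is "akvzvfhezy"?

acmxbxhjgb

Each output is the input with this applied: shift every letter 2 places forward in the alphabet (wrapping around), then move the last character to the front.
For "akvzvfhezy", step one produces "cmxbxhjgba"; step two turns that into "acmxbxhjgb".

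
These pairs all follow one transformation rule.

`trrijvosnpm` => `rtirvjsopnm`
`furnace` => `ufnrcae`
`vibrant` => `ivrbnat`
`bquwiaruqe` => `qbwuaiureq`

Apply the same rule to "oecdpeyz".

eodcepzy

The pattern: swap each adjacent pair of characters (1↔2, 3↔4, ...).
For "oecdpeyz" the result is "eodcepzy".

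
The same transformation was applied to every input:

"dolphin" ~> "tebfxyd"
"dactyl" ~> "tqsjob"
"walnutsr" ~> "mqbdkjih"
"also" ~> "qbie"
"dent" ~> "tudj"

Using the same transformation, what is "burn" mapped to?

rkhd

Each output is the input with this applied: shift every letter 10 places backward in the alphabet (wrapping around).
On "burn" that produces "rkhd".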